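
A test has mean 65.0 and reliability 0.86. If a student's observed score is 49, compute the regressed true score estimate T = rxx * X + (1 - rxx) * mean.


T_est = rxx * X + (1 - rxx) * mean
T_est = 0.86 * 49 + 0.14 * 65.0
T_est = 42.14 + 9.1
T_est = 51.24

51.24


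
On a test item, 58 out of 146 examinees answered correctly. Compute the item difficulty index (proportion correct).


Item difficulty p = number correct / total examinees
p = 58 / 146
p = 0.3973

0.3973


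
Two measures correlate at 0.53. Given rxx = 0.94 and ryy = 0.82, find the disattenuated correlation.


r_corrected = rxy / sqrt(rxx * ryy)
= 0.53 / sqrt(0.94 * 0.82)
= 0.53 / sqrt(0.7708)
= 0.53 / 0.877952
r_corrected = 0.6037

0.6037


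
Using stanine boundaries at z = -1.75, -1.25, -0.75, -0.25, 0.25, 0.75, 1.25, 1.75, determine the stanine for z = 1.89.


Stanine boundaries: [-1.75, -1.25, -0.75, -0.25, 0.25, 0.75, 1.25, 1.75]
z = 1.89
Check each boundary:
  z >= -1.75 -> could be stanine 2
  z >= -1.25 -> could be stanine 3
  z >= -0.75 -> could be stanine 4
  z >= -0.25 -> could be stanine 5
  z >= 0.25 -> could be stanine 6
  z >= 0.75 -> could be stanine 7
  z >= 1.25 -> could be stanine 8
  z >= 1.75 -> could be stanine 9
Highest qualifying boundary gives stanine = 9

9


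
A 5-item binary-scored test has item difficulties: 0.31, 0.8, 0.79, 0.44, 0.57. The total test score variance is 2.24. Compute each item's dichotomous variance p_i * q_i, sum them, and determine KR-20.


For each item, compute p_i * q_i:
  Item 1: 0.31 * 0.69 = 0.2139
  Item 2: 0.8 * 0.2 = 0.16
  Item 3: 0.79 * 0.21 = 0.1659
  Item 4: 0.44 * 0.56 = 0.2464
  Item 5: 0.57 * 0.43 = 0.2451
Sum(p_i * q_i) = 0.2139 + 0.16 + 0.1659 + 0.2464 + 0.2451 = 1.0313
KR-20 = (k/(k-1)) * (1 - Sum(p_i*q_i) / Var_total)
= (5/4) * (1 - 1.0313/2.24)
= 1.25 * 0.5396
KR-20 = 0.6745

0.6745


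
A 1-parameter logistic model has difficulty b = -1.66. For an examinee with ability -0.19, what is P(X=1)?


theta - b = -0.19 - -1.66 = 1.47
exp(-(theta - b)) = exp(-1.47) = 0.2299
P = 1 / (1 + 0.2299)
P = 0.8131

0.8131


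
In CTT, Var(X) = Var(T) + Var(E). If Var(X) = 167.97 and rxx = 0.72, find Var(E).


var_true = rxx * var_obs = 0.72 * 167.97 = 120.9384
var_error = var_obs - var_true
var_error = 167.97 - 120.9384
var_error = 47.0316

47.0316


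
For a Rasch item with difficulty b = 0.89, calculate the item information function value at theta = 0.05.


P = 1/(1+exp(-(0.05-0.89))) = 0.3015
I = P*(1-P) = 0.3015 * 0.6985
I = 0.2106

0.2106


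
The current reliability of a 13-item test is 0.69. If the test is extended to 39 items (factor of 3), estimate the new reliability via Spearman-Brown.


r_new = (n * rxx) / (1 + (n-1) * rxx)
r_new = (3 * 0.69) / (1 + 2 * 0.69)
r_new = 2.07 / 2.38
r_new = 0.8697

0.8697


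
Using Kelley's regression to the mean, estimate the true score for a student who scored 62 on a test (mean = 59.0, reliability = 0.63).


T_est = rxx * X + (1 - rxx) * mean
T_est = 0.63 * 62 + 0.37 * 59.0
T_est = 39.06 + 21.83
T_est = 60.89

60.89


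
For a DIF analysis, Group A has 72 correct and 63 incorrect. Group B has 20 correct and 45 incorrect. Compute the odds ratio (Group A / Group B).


Odds_A = 72/63 = 1.1429
Odds_B = 20/45 = 0.4444
OR = Odds_A / Odds_B = 1.1429 / 0.4444
Exactly, OR = (72 * 45) / (63 * 20) = 3240 / 1260
OR = 2.5714

2.5714


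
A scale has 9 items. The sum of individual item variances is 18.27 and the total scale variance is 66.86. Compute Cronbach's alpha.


alpha = (k/(k-1)) * (1 - sum(si^2)/s_total^2)
= (9/8) * (1 - 18.27/66.86)
alpha = 0.8176

0.8176


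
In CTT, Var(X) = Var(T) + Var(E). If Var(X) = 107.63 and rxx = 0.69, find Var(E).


var_true = rxx * var_obs = 0.69 * 107.63 = 74.2647
var_error = var_obs - var_true
var_error = 107.63 - 74.2647
var_error = 33.3653

33.3653


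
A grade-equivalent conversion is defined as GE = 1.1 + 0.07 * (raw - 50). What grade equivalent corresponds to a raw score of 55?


raw - median = 55 - 50 = 5
slope * diff = 0.07 * 5 = 0.35
GE = 1.1 + 0.35
GE = 1.45

1.45


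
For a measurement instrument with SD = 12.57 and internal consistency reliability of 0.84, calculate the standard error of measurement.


SEM = SD * sqrt(1 - rxx)
SEM = 12.57 * sqrt(1 - 0.84)
SEM = 12.57 * sqrt(0.16) = 12.57 * 0.4
SEM = 5.028

5.028


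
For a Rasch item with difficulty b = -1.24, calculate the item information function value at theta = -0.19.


P = 1/(1+exp(-(-0.19--1.24))) = 0.7408
I = P*(1-P) = 0.7408 * 0.2592
I = 0.192

0.192


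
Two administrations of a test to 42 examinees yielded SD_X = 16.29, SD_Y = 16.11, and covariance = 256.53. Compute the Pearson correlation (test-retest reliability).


r = cov(X,Y) / (SD_X * SD_Y)
r = 256.53 / (16.29 * 16.11)
r = 256.53 / 262.4319
r = 0.9775

0.9775


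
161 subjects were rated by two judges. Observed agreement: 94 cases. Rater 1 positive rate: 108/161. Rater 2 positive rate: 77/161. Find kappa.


P_o = 94/161 = 0.583851
P_e = (108*77 + 53*84) / 25921 = 0.492574
kappa = (P_o - P_e) / (1 - P_e)
kappa = (0.583851 - 0.492574) / (1 - 0.492574)
kappa = 0.1799

0.1799


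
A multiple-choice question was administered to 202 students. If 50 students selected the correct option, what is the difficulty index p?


Item difficulty p = number correct / total examinees
p = 50 / 202
p = 0.2475

0.2475


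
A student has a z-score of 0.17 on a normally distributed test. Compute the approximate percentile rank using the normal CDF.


CDF(z) = 0.5 * (1 + erf(z/sqrt(2)))
erf(0.1202) = 0.135
CDF = 0.5675
Percentile rank = 0.5675 * 100 = 56.75

56.75


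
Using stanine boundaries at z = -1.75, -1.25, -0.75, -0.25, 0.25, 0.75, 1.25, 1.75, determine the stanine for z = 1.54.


Stanine boundaries: [-1.75, -1.25, -0.75, -0.25, 0.25, 0.75, 1.25, 1.75]
z = 1.54
Check each boundary:
  z >= -1.75 -> could be stanine 2
  z >= -1.25 -> could be stanine 3
  z >= -0.75 -> could be stanine 4
  z >= -0.25 -> could be stanine 5
  z >= 0.25 -> could be stanine 6
  z >= 0.75 -> could be stanine 7
  z >= 1.25 -> could be stanine 8
  z < 1.75
Highest qualifying boundary gives stanine = 8

8


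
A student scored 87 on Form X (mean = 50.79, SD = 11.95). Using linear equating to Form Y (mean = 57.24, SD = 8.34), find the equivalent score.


slope = SD_Y / SD_X = 8.34 / 11.95 ~ 0.6979
intercept = mean_Y - slope * mean_X = 57.24 - (8.34 / 11.95) * 50.79 ~ 21.7933
Y = slope * X + intercept. To avoid rounding drift from the rounded slope/intercept, evaluate the equivalent form Y = mean_Y + SD_Y * (X - mean_X) / SD_X at full precision:
Y = 57.24 + 8.34 * (87 - 50.79) / 11.95
Y = 57.24 + 8.34 * 36.21 / 11.95
Y = 57.24 + 301.9914 / 11.95
Y = 57.24 + 25.2712
Y = 82.5112

82.5112


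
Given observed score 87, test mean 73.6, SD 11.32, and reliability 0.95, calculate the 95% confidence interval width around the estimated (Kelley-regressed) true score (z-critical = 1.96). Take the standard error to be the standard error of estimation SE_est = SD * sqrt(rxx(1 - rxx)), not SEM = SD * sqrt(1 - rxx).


True score estimate = 0.95*87 + 0.05*73.6 = 86.33
SE_est = SD * sqrt(rxx * (1 - rxx)) = 11.32 * sqrt(0.95 * 0.05) = 11.32 * sqrt(0.0475) = 2.467137
CI = T_est +/- z * SE_est, so width = 2 * z * SE_est = 2 * 1.96 * 2.467137
Width = 9.6712

9.6712


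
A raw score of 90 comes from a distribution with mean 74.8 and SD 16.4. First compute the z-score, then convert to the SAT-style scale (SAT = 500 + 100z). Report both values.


z = (X - mean) / SD = (90 - 74.8) / 16.4
z = 15.2 / 16.4
z = 0.9268
SAT-scale = SAT = 500 + 100z
Carry z at full precision (z = 15.2 / 16.4) into the conversion:
SAT-scale = 500 + 100 * (15.2 / 16.4) = 500 + 1520 / 16.4
SAT-scale = 500 + 92.6829
SAT-scale = 592.6829

592.6829


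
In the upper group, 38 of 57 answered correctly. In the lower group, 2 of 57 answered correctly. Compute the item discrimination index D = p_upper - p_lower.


p_upper = 38/57 = 0.6667
p_lower = 2/57 = 0.0351
D = 0.6667 - 0.0351 = 0.6316

0.6316


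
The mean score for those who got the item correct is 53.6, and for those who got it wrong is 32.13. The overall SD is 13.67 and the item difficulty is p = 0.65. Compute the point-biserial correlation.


q = 1 - p = 0.35
rpb = ((M1 - M0) / SD) * sqrt(p * q)
rpb = ((53.6 - 32.13) / 13.67) * sqrt(0.65 * 0.35)
rpb = 0.7491

0.7491


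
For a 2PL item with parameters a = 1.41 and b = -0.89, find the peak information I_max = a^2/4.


For 2PL, max info at theta = b = -0.89
I_max = a^2 / 4 = 1.41^2 / 4
= 1.9881 / 4
I_max = 0.497

0.497


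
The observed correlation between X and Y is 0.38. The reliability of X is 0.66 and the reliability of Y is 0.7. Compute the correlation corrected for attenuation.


r_corrected = rxy / sqrt(rxx * ryy)
= 0.38 / sqrt(0.66 * 0.7)
= 0.38 / sqrt(0.462)
= 0.38 / 0.679706
r_corrected = 0.5591

0.5591


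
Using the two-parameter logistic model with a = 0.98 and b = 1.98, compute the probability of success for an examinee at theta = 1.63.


a*(theta - b) = 0.98 * (1.63 - 1.98) = -0.343
exp(--0.343) = 1.4092
P = 1 / (1 + 1.4092)
P = 0.4151

0.4151


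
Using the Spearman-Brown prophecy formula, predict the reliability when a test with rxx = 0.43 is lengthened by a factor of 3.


r_new = (n * rxx) / (1 + (n-1) * rxx)
r_new = (3 * 0.43) / (1 + 2 * 0.43)
r_new = 1.29 / 1.86
r_new = 0.6935

0.6935


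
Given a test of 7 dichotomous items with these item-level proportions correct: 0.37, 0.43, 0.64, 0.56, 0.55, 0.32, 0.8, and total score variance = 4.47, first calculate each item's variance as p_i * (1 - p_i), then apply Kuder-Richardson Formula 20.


For each item, compute p_i * q_i:
  Item 1: 0.37 * 0.63 = 0.2331
  Item 2: 0.43 * 0.57 = 0.2451
  Item 3: 0.64 * 0.36 = 0.2304
  Item 4: 0.56 * 0.44 = 0.2464
  Item 5: 0.55 * 0.45 = 0.2475
  Item 6: 0.32 * 0.68 = 0.2176
  Item 7: 0.8 * 0.2 = 0.16
Sum(p_i * q_i) = 0.2331 + 0.2451 + 0.2304 + 0.2464 + 0.2475 + 0.2176 + 0.16 = 1.5801
KR-20 = (k/(k-1)) * (1 - Sum(p_i*q_i) / Var_total)
= (7/6) * (1 - 1.5801/4.47)
= 1.1667 * 0.6465
KR-20 = 0.7543

0.7543


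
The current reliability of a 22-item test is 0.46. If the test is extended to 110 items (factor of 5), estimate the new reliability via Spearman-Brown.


r_new = (n * rxx) / (1 + (n-1) * rxx)
r_new = (5 * 0.46) / (1 + 4 * 0.46)
r_new = 2.3 / 2.84
r_new = 0.8099

0.8099


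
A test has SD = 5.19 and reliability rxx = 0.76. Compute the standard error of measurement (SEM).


SEM = SD * sqrt(1 - rxx)
SEM = 5.19 * sqrt(1 - 0.76)
SEM = 5.19 * sqrt(0.24) = 5.19 * 0.489898
SEM = 2.5426

2.5426


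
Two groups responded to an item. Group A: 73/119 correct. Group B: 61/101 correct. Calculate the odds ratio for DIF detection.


Odds_A = 73/46 = 1.587
Odds_B = 61/40 = 1.525
OR = Odds_A / Odds_B = 1.587 / 1.525
Exactly, OR = (73 * 40) / (46 * 61) = 2920 / 2806
OR = 1.0406

1.0406


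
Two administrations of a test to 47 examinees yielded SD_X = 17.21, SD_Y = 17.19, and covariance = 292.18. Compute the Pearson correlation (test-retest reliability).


r = cov(X,Y) / (SD_X * SD_Y)
r = 292.18 / (17.21 * 17.19)
r = 292.18 / 295.8399
r = 0.9876

0.9876


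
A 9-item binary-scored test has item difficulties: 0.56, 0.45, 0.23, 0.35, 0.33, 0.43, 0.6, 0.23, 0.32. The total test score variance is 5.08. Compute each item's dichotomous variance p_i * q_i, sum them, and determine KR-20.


For each item, compute p_i * q_i:
  Item 1: 0.56 * 0.44 = 0.2464
  Item 2: 0.45 * 0.55 = 0.2475
  Item 3: 0.23 * 0.77 = 0.1771
  Item 4: 0.35 * 0.65 = 0.2275
  Item 5: 0.33 * 0.67 = 0.2211
  Item 6: 0.43 * 0.57 = 0.2451
  Item 7: 0.6 * 0.4 = 0.24
  Item 8: 0.23 * 0.77 = 0.1771
  Item 9: 0.32 * 0.68 = 0.2176
Sum(p_i * q_i) = 0.2464 + 0.2475 + 0.1771 + 0.2275 + 0.2211 + 0.2451 + 0.24 + 0.1771 + 0.2176 = 1.9994
KR-20 = (k/(k-1)) * (1 - Sum(p_i*q_i) / Var_total)
= (9/8) * (1 - 1.9994/5.08)
= 1.125 * 0.6064
KR-20 = 0.6822

0.6822


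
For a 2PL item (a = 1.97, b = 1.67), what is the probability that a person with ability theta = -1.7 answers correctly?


a*(theta - b) = 1.97 * (-1.7 - 1.67) = -6.6389
exp(--6.6389) = 764.2539
P = 1 / (1 + 764.2539)
P = 0.0013

0.0013


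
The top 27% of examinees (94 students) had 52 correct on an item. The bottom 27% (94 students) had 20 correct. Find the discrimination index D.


p_upper = 52/94 = 0.5532
p_lower = 20/94 = 0.2128
D = 0.5532 - 0.2128 = 0.3404

0.3404


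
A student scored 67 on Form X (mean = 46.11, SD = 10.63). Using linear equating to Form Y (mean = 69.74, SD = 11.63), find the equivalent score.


slope = SD_Y / SD_X = 11.63 / 10.63 ~ 1.0941
intercept = mean_Y - slope * mean_X = 69.74 - (11.63 / 10.63) * 46.11 ~ 19.2923
Y = slope * X + intercept. To avoid rounding drift from the rounded slope/intercept, evaluate the equivalent form Y = mean_Y + SD_Y * (X - mean_X) / SD_X at full precision:
Y = 69.74 + 11.63 * (67 - 46.11) / 10.63
Y = 69.74 + 11.63 * 20.89 / 10.63
Y = 69.74 + 242.9507 / 10.63
Y = 69.74 + 22.8552
Y = 92.5952

92.5952


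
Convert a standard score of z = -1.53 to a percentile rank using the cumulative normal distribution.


CDF(z) = 0.5 * (1 + erf(z/sqrt(2)))
erf(-1.0819) = -0.874
CDF = 0.063
Percentile rank = 0.063 * 100 = 6.3

6.3


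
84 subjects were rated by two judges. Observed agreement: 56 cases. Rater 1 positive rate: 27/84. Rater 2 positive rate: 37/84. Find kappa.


P_o = 56/84 = 0.666667
P_e = (27*37 + 57*47) / 7056 = 0.521259
kappa = (P_o - P_e) / (1 - P_e)
kappa = (0.666667 - 0.521259) / (1 - 0.521259)
kappa = 0.3037

0.3037


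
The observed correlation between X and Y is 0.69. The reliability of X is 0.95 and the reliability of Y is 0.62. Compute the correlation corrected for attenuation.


r_corrected = rxy / sqrt(rxx * ryy)
= 0.69 / sqrt(0.95 * 0.62)
= 0.69 / sqrt(0.589)
= 0.69 / 0.767463
r_corrected = 0.8991

0.8991


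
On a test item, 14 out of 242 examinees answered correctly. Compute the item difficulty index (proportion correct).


Item difficulty p = number correct / total examinees
p = 14 / 242
p = 0.0579

0.0579


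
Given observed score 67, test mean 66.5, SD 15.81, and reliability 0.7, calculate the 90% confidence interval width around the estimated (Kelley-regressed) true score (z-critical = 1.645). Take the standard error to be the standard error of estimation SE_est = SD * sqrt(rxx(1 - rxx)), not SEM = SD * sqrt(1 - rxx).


True score estimate = 0.7*67 + 0.3*66.5 = 66.85
SE_est = SD * sqrt(rxx * (1 - rxx)) = 15.81 * sqrt(0.7 * 0.3) = 15.81 * sqrt(0.21) = 7.245052
CI = T_est +/- z * SE_est, so width = 2 * z * SE_est = 2 * 1.645 * 7.245052
Width = 23.8362

23.8362


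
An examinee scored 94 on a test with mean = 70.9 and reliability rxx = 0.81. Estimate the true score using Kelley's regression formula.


T_est = rxx * X + (1 - rxx) * mean
T_est = 0.81 * 94 + 0.19 * 70.9
T_est = 76.14 + 13.471
T_est = 89.611

89.611


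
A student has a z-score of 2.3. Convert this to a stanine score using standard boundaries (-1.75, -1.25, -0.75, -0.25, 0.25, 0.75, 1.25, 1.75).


Stanine boundaries: [-1.75, -1.25, -0.75, -0.25, 0.25, 0.75, 1.25, 1.75]
z = 2.3
Check each boundary:
  z >= -1.75 -> could be stanine 2
  z >= -1.25 -> could be stanine 3
  z >= -0.75 -> could be stanine 4
  z >= -0.25 -> could be stanine 5
  z >= 0.25 -> could be stanine 6
  z >= 0.75 -> could be stanine 7
  z >= 1.25 -> could be stanine 8
  z >= 1.75 -> could be stanine 9
Highest qualifying boundary gives stanine = 9

9


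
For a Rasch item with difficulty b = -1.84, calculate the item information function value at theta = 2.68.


P = 1/(1+exp(-(2.68--1.84))) = 0.9892
I = P*(1-P) = 0.9892 * 0.0108
I = 0.0107

0.0107


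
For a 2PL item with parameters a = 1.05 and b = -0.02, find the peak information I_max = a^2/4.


For 2PL, max info at theta = b = -0.02
I_max = a^2 / 4 = 1.05^2 / 4
= 1.1025 / 4
I_max = 0.2756

0.2756


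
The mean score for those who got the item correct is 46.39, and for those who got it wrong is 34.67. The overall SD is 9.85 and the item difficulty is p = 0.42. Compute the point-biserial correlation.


q = 1 - p = 0.58
rpb = ((M1 - M0) / SD) * sqrt(p * q)
rpb = ((46.39 - 34.67) / 9.85) * sqrt(0.42 * 0.58)
rpb = 0.5873

0.5873


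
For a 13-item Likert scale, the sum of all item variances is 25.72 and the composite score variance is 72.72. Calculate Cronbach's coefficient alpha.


alpha = (k/(k-1)) * (1 - sum(si^2)/s_total^2)
= (13/12) * (1 - 25.72/72.72)
alpha = 0.7002

0.7002


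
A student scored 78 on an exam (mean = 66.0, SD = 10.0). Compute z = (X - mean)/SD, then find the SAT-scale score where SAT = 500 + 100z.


z = (X - mean) / SD = (78 - 66.0) / 10.0
z = 12.0 / 10.0
z = 1.2
SAT-scale = SAT = 500 + 100z
Carry z at full precision (z = 12.0 / 10.0) into the conversion:
SAT-scale = 500 + 100 * (12.0 / 10.0) = 500 + 1200 / 10.0
SAT-scale = 500 + 120.0
SAT-scale = 620.0

620.0


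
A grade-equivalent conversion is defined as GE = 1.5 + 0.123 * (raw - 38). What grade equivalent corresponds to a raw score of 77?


raw - median = 77 - 38 = 39
slope * diff = 0.123 * 39 = 4.797
GE = 1.5 + 4.797
GE = 6.297

6.297


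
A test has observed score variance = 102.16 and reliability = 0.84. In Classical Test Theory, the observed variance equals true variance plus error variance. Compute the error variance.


var_true = rxx * var_obs = 0.84 * 102.16 = 85.8144
var_error = var_obs - var_true
var_error = 102.16 - 85.8144
var_error = 16.3456

16.3456


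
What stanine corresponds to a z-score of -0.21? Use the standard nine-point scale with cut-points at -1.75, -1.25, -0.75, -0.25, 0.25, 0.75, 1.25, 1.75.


Stanine boundaries: [-1.75, -1.25, -0.75, -0.25, 0.25, 0.75, 1.25, 1.75]
z = -0.21
Check each boundary:
  z >= -1.75 -> could be stanine 2
  z >= -1.25 -> could be stanine 3
  z >= -0.75 -> could be stanine 4
  z >= -0.25 -> could be stanine 5
  z < 0.25
  z < 0.75
  z < 1.25
  z < 1.75
Highest qualifying boundary gives stanine = 5

5


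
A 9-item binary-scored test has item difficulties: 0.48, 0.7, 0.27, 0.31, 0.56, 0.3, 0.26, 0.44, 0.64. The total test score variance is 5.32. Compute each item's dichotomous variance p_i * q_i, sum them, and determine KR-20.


For each item, compute p_i * q_i:
  Item 1: 0.48 * 0.52 = 0.2496
  Item 2: 0.7 * 0.3 = 0.21
  Item 3: 0.27 * 0.73 = 0.1971
  Item 4: 0.31 * 0.69 = 0.2139
  Item 5: 0.56 * 0.44 = 0.2464
  Item 6: 0.3 * 0.7 = 0.21
  Item 7: 0.26 * 0.74 = 0.1924
  Item 8: 0.44 * 0.56 = 0.2464
  Item 9: 0.64 * 0.36 = 0.2304
Sum(p_i * q_i) = 0.2496 + 0.21 + 0.1971 + 0.2139 + 0.2464 + 0.21 + 0.1924 + 0.2464 + 0.2304 = 1.9962
KR-20 = (k/(k-1)) * (1 - Sum(p_i*q_i) / Var_total)
= (9/8) * (1 - 1.9962/5.32)
= 1.125 * 0.6248
KR-20 = 0.7029

0.7029


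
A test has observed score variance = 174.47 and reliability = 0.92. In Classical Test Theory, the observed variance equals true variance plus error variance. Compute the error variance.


var_true = rxx * var_obs = 0.92 * 174.47 = 160.5124
var_error = var_obs - var_true
var_error = 174.47 - 160.5124
var_error = 13.9576

13.9576


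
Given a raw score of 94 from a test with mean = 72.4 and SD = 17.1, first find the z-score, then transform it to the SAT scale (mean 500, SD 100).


z = (X - mean) / SD = (94 - 72.4) / 17.1
z = 21.6 / 17.1
z = 1.2632
SAT-scale = SAT = 500 + 100z
Carry z at full precision (z = 21.6 / 17.1) into the conversion:
SAT-scale = 500 + 100 * (21.6 / 17.1) = 500 + 2160 / 17.1
SAT-scale = 500 + 126.3158
SAT-scale = 626.3158

626.3158


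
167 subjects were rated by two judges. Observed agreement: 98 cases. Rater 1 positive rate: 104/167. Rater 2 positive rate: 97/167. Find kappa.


P_o = 98/167 = 0.586826
P_e = (104*97 + 63*70) / 27889 = 0.519847
kappa = (P_o - P_e) / (1 - P_e)
kappa = (0.586826 - 0.519847) / (1 - 0.519847)
kappa = 0.1395

0.1395


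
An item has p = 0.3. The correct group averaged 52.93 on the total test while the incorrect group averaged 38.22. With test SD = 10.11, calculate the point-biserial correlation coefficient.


q = 1 - p = 0.7
rpb = ((M1 - M0) / SD) * sqrt(p * q)
rpb = ((52.93 - 38.22) / 10.11) * sqrt(0.3 * 0.7)
rpb = 0.6668

0.6668


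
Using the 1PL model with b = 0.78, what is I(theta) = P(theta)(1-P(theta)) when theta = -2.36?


P = 1/(1+exp(-(-2.36-0.78))) = 0.0415
I = P*(1-P) = 0.0415 * 0.9585
I = 0.0398

0.0398


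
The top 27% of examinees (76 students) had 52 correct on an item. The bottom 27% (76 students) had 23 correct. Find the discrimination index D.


p_upper = 52/76 = 0.6842
p_lower = 23/76 = 0.3026
D = 0.6842 - 0.3026 = 0.3816

0.3816


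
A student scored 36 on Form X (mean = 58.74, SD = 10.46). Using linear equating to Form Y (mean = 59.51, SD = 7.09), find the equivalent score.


slope = SD_Y / SD_X = 7.09 / 10.46 ~ 0.6778
intercept = mean_Y - slope * mean_X = 59.51 - (7.09 / 10.46) * 58.74 ~ 19.6948
Y = slope * X + intercept. To avoid rounding drift from the rounded slope/intercept, evaluate the equivalent form Y = mean_Y + SD_Y * (X - mean_X) / SD_X at full precision:
Y = 59.51 + 7.09 * (36 - 58.74) / 10.46
Y = 59.51 - 7.09 * 22.74 / 10.46
Y = 59.51 - 161.2266 / 10.46
Y = 59.51 - 15.4136
Y = 44.0964

44.0964


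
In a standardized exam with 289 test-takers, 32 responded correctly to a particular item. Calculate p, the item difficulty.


Item difficulty p = number correct / total examinees
p = 32 / 289
p = 0.1107

0.1107


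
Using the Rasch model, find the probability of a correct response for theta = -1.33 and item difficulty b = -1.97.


theta - b = -1.33 - -1.97 = 0.64
exp(-(theta - b)) = exp(-0.64) = 0.5273
P = 1 / (1 + 0.5273)
P = 0.6548

0.6548


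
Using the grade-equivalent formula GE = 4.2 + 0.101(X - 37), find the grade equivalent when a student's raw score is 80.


raw - median = 80 - 37 = 43
slope * diff = 0.101 * 43 = 4.343
GE = 4.2 + 4.343
GE = 8.543

8.543


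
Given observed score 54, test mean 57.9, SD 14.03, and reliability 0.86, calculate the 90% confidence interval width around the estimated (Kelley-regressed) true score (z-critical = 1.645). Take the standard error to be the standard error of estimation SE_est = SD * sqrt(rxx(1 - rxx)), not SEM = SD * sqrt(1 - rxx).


True score estimate = 0.86*54 + 0.14*57.9 = 54.546
SE_est = SD * sqrt(rxx * (1 - rxx)) = 14.03 * sqrt(0.86 * 0.14) = 14.03 * sqrt(0.1204) = 4.868228
CI = T_est +/- z * SE_est, so width = 2 * z * SE_est = 2 * 1.645 * 4.868228
Width = 16.0165

16.0165


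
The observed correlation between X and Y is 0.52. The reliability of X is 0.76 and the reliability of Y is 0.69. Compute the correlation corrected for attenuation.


r_corrected = rxy / sqrt(rxx * ryy)
= 0.52 / sqrt(0.76 * 0.69)
= 0.52 / sqrt(0.5244)
= 0.52 / 0.724155
r_corrected = 0.7181

0.7181


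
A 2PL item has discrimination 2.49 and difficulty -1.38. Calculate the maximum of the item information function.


For 2PL, max info at theta = b = -1.38
I_max = a^2 / 4 = 2.49^2 / 4
= 6.2001 / 4
I_max = 1.55

1.55


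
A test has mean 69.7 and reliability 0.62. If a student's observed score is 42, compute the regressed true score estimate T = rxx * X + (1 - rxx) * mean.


T_est = rxx * X + (1 - rxx) * mean
T_est = 0.62 * 42 + 0.38 * 69.7
T_est = 26.04 + 26.486
T_est = 52.526

52.526


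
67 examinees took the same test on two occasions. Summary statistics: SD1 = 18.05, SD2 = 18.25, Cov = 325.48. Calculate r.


r = cov(X,Y) / (SD_X * SD_Y)
r = 325.48 / (18.05 * 18.25)
r = 325.48 / 329.4125
r = 0.9881

0.9881


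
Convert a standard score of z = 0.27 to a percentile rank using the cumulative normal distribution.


CDF(z) = 0.5 * (1 + erf(z/sqrt(2)))
erf(0.1909) = 0.2128
CDF = 0.6064
Percentile rank = 0.6064 * 100 = 60.64

60.64


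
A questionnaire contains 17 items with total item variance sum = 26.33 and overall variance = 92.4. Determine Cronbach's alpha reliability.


alpha = (k/(k-1)) * (1 - sum(si^2)/s_total^2)
= (17/16) * (1 - 26.33/92.4)
alpha = 0.7597

0.7597


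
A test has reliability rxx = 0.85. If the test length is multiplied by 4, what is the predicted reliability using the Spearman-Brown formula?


r_new = (n * rxx) / (1 + (n-1) * rxx)
r_new = (4 * 0.85) / (1 + 3 * 0.85)
r_new = 3.4 / 3.55
r_new = 0.9577

0.9577


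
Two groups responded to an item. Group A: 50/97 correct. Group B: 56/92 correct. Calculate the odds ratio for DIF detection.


Odds_A = 50/47 = 1.0638
Odds_B = 56/36 = 1.5556
OR = Odds_A / Odds_B = 1.0638 / 1.5556
Exactly, OR = (50 * 36) / (47 * 56) = 1800 / 2632
OR = 0.6839

0.6839


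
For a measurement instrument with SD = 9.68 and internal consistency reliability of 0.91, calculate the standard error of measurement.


SEM = SD * sqrt(1 - rxx)
SEM = 9.68 * sqrt(1 - 0.91)
SEM = 9.68 * sqrt(0.09) = 9.68 * 0.3
SEM = 2.904

2.904


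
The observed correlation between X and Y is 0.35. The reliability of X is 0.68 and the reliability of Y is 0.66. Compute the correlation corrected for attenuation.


r_corrected = rxy / sqrt(rxx * ryy)
= 0.35 / sqrt(0.68 * 0.66)
= 0.35 / sqrt(0.4488)
= 0.35 / 0.669925
r_corrected = 0.5224

0.5224


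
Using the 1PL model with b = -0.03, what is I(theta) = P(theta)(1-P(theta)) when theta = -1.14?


P = 1/(1+exp(-(-1.14--0.03))) = 0.2479
I = P*(1-P) = 0.2479 * 0.7521
I = 0.1864

0.1864


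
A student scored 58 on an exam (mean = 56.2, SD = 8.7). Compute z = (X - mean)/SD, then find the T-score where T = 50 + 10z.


z = (X - mean) / SD = (58 - 56.2) / 8.7
z = 1.8 / 8.7
z = 0.2069
T-score = T = 50 + 10z
Carry z at full precision (z = 1.8 / 8.7) into the conversion:
T-score = 50 + 10 * (1.8 / 8.7) = 50 + 18 / 8.7
T-score = 50 + 2.069
T-score = 52.069

52.069


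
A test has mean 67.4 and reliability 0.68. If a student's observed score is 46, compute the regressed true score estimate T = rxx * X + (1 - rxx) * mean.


T_est = rxx * X + (1 - rxx) * mean
T_est = 0.68 * 46 + 0.32 * 67.4
T_est = 31.28 + 21.568
T_est = 52.848

52.848


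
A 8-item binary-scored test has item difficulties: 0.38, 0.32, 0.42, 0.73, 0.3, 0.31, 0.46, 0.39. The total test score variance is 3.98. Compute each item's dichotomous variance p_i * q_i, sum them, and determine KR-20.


For each item, compute p_i * q_i:
  Item 1: 0.38 * 0.62 = 0.2356
  Item 2: 0.32 * 0.68 = 0.2176
  Item 3: 0.42 * 0.58 = 0.2436
  Item 4: 0.73 * 0.27 = 0.1971
  Item 5: 0.3 * 0.7 = 0.21
  Item 6: 0.31 * 0.69 = 0.2139
  Item 7: 0.46 * 0.54 = 0.2484
  Item 8: 0.39 * 0.61 = 0.2379
Sum(p_i * q_i) = 0.2356 + 0.2176 + 0.2436 + 0.1971 + 0.21 + 0.2139 + 0.2484 + 0.2379 = 1.8041
KR-20 = (k/(k-1)) * (1 - Sum(p_i*q_i) / Var_total)
= (8/7) * (1 - 1.8041/3.98)
= 1.1429 * 0.5467
KR-20 = 0.6248

0.6248


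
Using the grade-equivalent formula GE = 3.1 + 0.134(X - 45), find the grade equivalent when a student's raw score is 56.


raw - median = 56 - 45 = 11
slope * diff = 0.134 * 11 = 1.474
GE = 3.1 + 1.474
GE = 4.574

4.574


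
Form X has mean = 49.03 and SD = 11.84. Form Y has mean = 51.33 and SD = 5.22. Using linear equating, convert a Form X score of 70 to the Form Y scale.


slope = SD_Y / SD_X = 5.22 / 11.84 ~ 0.4409
intercept = mean_Y - slope * mean_X = 51.33 - (5.22 / 11.84) * 49.03 ~ 29.7137
Y = slope * X + intercept. To avoid rounding drift from the rounded slope/intercept, evaluate the equivalent form Y = mean_Y + SD_Y * (X - mean_X) / SD_X at full precision:
Y = 51.33 + 5.22 * (70 - 49.03) / 11.84
Y = 51.33 + 5.22 * 20.97 / 11.84
Y = 51.33 + 109.4634 / 11.84
Y = 51.33 + 9.2452
Y = 60.5752

60.5752


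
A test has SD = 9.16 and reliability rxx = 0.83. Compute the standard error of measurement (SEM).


SEM = SD * sqrt(1 - rxx)
SEM = 9.16 * sqrt(1 - 0.83)
SEM = 9.16 * sqrt(0.17) = 9.16 * 0.412311
SEM = 3.7768

3.7768


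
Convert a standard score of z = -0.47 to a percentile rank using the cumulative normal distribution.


CDF(z) = 0.5 * (1 + erf(z/sqrt(2)))
erf(-0.3323) = -0.3616
CDF = 0.3192
Percentile rank = 0.3192 * 100 = 31.92

31.92


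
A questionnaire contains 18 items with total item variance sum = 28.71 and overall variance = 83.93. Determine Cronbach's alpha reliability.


alpha = (k/(k-1)) * (1 - sum(si^2)/s_total^2)
= (18/17) * (1 - 28.71/83.93)
alpha = 0.6966

0.6966


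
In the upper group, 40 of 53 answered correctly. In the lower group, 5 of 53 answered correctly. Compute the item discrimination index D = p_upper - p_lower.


p_upper = 40/53 = 0.7547
p_lower = 5/53 = 0.0943
D = 0.7547 - 0.0943 = 0.6604

0.6604


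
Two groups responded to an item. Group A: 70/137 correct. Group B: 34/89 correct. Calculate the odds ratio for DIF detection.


Odds_A = 70/67 = 1.0448
Odds_B = 34/55 = 0.6182
OR = Odds_A / Odds_B = 1.0448 / 0.6182
Exactly, OR = (70 * 55) / (67 * 34) = 3850 / 2278
OR = 1.6901

1.6901


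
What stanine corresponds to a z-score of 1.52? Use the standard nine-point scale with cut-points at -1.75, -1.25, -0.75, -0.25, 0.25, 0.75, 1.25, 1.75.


Stanine boundaries: [-1.75, -1.25, -0.75, -0.25, 0.25, 0.75, 1.25, 1.75]
z = 1.52
Check each boundary:
  z >= -1.75 -> could be stanine 2
  z >= -1.25 -> could be stanine 3
  z >= -0.75 -> could be stanine 4
  z >= -0.25 -> could be stanine 5
  z >= 0.25 -> could be stanine 6
  z >= 0.75 -> could be stanine 7
  z >= 1.25 -> could be stanine 8
  z < 1.75
Highest qualifying boundary gives stanine = 8

8


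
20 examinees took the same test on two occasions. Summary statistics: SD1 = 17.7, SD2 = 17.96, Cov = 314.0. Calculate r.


r = cov(X,Y) / (SD_X * SD_Y)
r = 314.0 / (17.7 * 17.96)
r = 314.0 / 317.892
r = 0.9878

0.9878


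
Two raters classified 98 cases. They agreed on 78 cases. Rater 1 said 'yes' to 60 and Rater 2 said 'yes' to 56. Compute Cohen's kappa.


P_o = 78/98 = 0.795918
P_e = (60*56 + 38*42) / 9604 = 0.516035
kappa = (P_o - P_e) / (1 - P_e)
kappa = (0.795918 - 0.516035) / (1 - 0.516035)
kappa = 0.5783

0.5783


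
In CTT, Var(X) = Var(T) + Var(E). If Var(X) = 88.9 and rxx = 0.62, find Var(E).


var_true = rxx * var_obs = 0.62 * 88.9 = 55.118
var_error = var_obs - var_true
var_error = 88.9 - 55.118
var_error = 33.782

33.782


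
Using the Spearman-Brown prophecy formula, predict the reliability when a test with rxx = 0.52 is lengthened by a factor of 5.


r_new = (n * rxx) / (1 + (n-1) * rxx)
r_new = (5 * 0.52) / (1 + 4 * 0.52)
r_new = 2.6 / 3.08
r_new = 0.8442

0.8442


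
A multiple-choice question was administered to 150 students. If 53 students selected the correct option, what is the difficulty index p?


Item difficulty p = number correct / total examinees
p = 53 / 150
p = 0.3533

0.3533


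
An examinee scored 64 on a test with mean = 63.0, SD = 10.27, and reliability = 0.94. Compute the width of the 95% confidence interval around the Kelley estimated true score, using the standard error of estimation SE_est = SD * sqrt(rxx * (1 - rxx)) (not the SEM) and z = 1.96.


True score estimate = 0.94*64 + 0.06*63.0 = 63.94
SE_est = SD * sqrt(rxx * (1 - rxx)) = 10.27 * sqrt(0.94 * 0.06) = 10.27 * sqrt(0.0564) = 2.43899
CI = T_est +/- z * SE_est, so width = 2 * z * SE_est = 2 * 1.96 * 2.43899
Width = 9.5608

9.5608


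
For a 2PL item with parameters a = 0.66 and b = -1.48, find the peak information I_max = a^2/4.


For 2PL, max info at theta = b = -1.48
I_max = a^2 / 4 = 0.66^2 / 4
= 0.4356 / 4
I_max = 0.1089

0.1089


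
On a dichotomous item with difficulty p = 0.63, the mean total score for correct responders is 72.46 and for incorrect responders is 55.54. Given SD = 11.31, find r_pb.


q = 1 - p = 0.37
rpb = ((M1 - M0) / SD) * sqrt(p * q)
rpb = ((72.46 - 55.54) / 11.31) * sqrt(0.63 * 0.37)
rpb = 0.7223

0.7223


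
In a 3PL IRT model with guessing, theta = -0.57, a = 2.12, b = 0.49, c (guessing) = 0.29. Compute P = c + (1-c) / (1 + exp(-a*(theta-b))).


logit = 2.12*(-0.57 - 0.49) = -2.2472
P* = 1/(1 + exp(--2.2472)) = 0.0956
P = 0.29 + (1 - 0.29) * 0.0956
P = 0.3579

0.3579


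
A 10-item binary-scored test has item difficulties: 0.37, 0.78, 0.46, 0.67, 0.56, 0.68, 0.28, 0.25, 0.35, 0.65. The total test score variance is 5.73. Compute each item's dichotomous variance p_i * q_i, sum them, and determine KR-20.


For each item, compute p_i * q_i:
  Item 1: 0.37 * 0.63 = 0.2331
  Item 2: 0.78 * 0.22 = 0.1716
  Item 3: 0.46 * 0.54 = 0.2484
  Item 4: 0.67 * 0.33 = 0.2211
  Item 5: 0.56 * 0.44 = 0.2464
  Item 6: 0.68 * 0.32 = 0.2176
  Item 7: 0.28 * 0.72 = 0.2016
  Item 8: 0.25 * 0.75 = 0.1875
  Item 9: 0.35 * 0.65 = 0.2275
  Item 10: 0.65 * 0.35 = 0.2275
Sum(p_i * q_i) = 0.2331 + 0.1716 + 0.2484 + 0.2211 + 0.2464 + 0.2176 + 0.2016 + 0.1875 + 0.2275 + 0.2275 = 2.1823
KR-20 = (k/(k-1)) * (1 - Sum(p_i*q_i) / Var_total)
= (10/9) * (1 - 2.1823/5.73)
= 1.1111 * 0.6191
KR-20 = 0.6879

0.6879


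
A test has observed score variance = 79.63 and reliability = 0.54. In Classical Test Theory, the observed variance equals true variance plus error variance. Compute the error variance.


var_true = rxx * var_obs = 0.54 * 79.63 = 43.0002
var_error = var_obs - var_true
var_error = 79.63 - 43.0002
var_error = 36.6298

36.6298


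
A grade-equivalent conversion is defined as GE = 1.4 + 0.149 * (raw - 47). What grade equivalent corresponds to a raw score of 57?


raw - median = 57 - 47 = 10
slope * diff = 0.149 * 10 = 1.49
GE = 1.4 + 1.49
GE = 2.89

2.89


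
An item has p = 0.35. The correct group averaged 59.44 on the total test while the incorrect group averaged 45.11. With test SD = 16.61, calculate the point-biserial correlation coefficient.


q = 1 - p = 0.65
rpb = ((M1 - M0) / SD) * sqrt(p * q)
rpb = ((59.44 - 45.11) / 16.61) * sqrt(0.35 * 0.65)
rpb = 0.4115

0.4115


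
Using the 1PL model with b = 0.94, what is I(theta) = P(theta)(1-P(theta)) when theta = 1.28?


P = 1/(1+exp(-(1.28-0.94))) = 0.5842
I = P*(1-P) = 0.5842 * 0.4158
I = 0.2429

0.2429


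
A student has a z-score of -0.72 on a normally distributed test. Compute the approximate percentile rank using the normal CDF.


CDF(z) = 0.5 * (1 + erf(z/sqrt(2)))
erf(-0.5091) = -0.5285
CDF = 0.2358
Percentile rank = 0.2358 * 100 = 23.58

23.58


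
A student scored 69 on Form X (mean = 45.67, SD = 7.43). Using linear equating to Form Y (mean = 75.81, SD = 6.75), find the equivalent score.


slope = SD_Y / SD_X = 6.75 / 7.43 ~ 0.9085
intercept = mean_Y - slope * mean_X = 75.81 - (6.75 / 7.43) * 45.67 ~ 34.3198
Y = slope * X + intercept. To avoid rounding drift from the rounded slope/intercept, evaluate the equivalent form Y = mean_Y + SD_Y * (X - mean_X) / SD_X at full precision:
Y = 75.81 + 6.75 * (69 - 45.67) / 7.43
Y = 75.81 + 6.75 * 23.33 / 7.43
Y = 75.81 + 157.4775 / 7.43
Y = 75.81 + 21.1948
Y = 97.0048

97.0048


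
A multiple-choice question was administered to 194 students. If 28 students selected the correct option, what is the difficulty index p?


Item difficulty p = number correct / total examinees
p = 28 / 194
p = 0.1443

0.1443


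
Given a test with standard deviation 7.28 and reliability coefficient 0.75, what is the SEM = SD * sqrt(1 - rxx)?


SEM = SD * sqrt(1 - rxx)
SEM = 7.28 * sqrt(1 - 0.75)
SEM = 7.28 * sqrt(0.25) = 7.28 * 0.5
SEM = 3.64

3.64


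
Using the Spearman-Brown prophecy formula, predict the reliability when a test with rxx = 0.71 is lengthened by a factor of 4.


r_new = (n * rxx) / (1 + (n-1) * rxx)
r_new = (4 * 0.71) / (1 + 3 * 0.71)
r_new = 2.84 / 3.13
r_new = 0.9073

0.9073


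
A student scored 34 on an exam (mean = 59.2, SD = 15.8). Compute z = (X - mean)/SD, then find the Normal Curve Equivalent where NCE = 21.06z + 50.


z = (X - mean) / SD = (34 - 59.2) / 15.8
z = -25.2 / 15.8
z = -1.5949
NCE = NCE = 21.06z + 50
Carry z at full precision (z = -25.2 / 15.8) into the conversion:
NCE = 21.06 * (-25.2 / 15.8) + 50 = -530.712 / 15.8 + 50
NCE = -33.5894 + 50
NCE = 16.4106

16.4106


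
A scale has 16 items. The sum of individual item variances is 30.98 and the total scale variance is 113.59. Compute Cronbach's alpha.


alpha = (k/(k-1)) * (1 - sum(si^2)/s_total^2)
= (16/15) * (1 - 30.98/113.59)
alpha = 0.7757

0.7757


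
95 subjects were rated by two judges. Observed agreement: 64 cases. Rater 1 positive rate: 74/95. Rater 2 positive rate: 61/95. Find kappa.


P_o = 64/95 = 0.673684
P_e = (74*61 + 21*34) / 9025 = 0.57928
kappa = (P_o - P_e) / (1 - P_e)
kappa = (0.673684 - 0.57928) / (1 - 0.57928)
kappa = 0.2244

0.2244


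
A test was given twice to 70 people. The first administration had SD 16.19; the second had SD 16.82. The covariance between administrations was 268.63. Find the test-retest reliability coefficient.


r = cov(X,Y) / (SD_X * SD_Y)
r = 268.63 / (16.19 * 16.82)
r = 268.63 / 272.3158
r = 0.9865

0.9865


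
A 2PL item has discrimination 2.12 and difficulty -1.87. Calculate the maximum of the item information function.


For 2PL, max info at theta = b = -1.87
I_max = a^2 / 4 = 2.12^2 / 4
= 4.4944 / 4
I_max = 1.1236

1.1236


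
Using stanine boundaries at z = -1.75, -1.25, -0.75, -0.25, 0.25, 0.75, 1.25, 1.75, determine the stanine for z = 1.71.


Stanine boundaries: [-1.75, -1.25, -0.75, -0.25, 0.25, 0.75, 1.25, 1.75]
z = 1.71
Check each boundary:
  z >= -1.75 -> could be stanine 2
  z >= -1.25 -> could be stanine 3
  z >= -0.75 -> could be stanine 4
  z >= -0.25 -> could be stanine 5
  z >= 0.25 -> could be stanine 6
  z >= 0.75 -> could be stanine 7
  z >= 1.25 -> could be stanine 8
  z < 1.75
Highest qualifying boundary gives stanine = 8

8


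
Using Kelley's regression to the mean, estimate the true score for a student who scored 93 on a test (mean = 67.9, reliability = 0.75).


T_est = rxx * X + (1 - rxx) * mean
T_est = 0.75 * 93 + 0.25 * 67.9
T_est = 69.75 + 16.975
T_est = 86.725

86.725


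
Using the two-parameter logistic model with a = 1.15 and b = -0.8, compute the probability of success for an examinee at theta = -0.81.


a*(theta - b) = 1.15 * (-0.81 - -0.8) = -0.0115
exp(--0.0115) = 1.0116
P = 1 / (1 + 1.0116)
P = 0.4971

0.4971


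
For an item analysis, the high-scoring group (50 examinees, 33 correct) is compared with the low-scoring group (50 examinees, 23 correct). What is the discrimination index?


p_upper = 33/50 = 0.66
p_lower = 23/50 = 0.46
D = 0.66 - 0.46 = 0.2

0.2


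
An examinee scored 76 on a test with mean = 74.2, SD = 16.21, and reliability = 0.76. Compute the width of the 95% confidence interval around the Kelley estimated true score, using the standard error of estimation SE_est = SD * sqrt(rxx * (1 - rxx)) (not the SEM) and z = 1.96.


True score estimate = 0.76*76 + 0.24*74.2 = 75.568
SE_est = SD * sqrt(rxx * (1 - rxx)) = 16.21 * sqrt(0.76 * 0.24) = 16.21 * sqrt(0.1824) = 6.923018
CI = T_est +/- z * SE_est, so width = 2 * z * SE_est = 2 * 1.96 * 6.923018
Width = 27.1382

27.1382


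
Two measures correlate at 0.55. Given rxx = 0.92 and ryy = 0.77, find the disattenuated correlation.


r_corrected = rxy / sqrt(rxx * ryy)
= 0.55 / sqrt(0.92 * 0.77)
= 0.55 / sqrt(0.7084)
= 0.55 / 0.841665
r_corrected = 0.6535

0.6535


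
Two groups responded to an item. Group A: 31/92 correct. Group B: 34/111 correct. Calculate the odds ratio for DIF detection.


Odds_A = 31/61 = 0.5082
Odds_B = 34/77 = 0.4416
OR = Odds_A / Odds_B = 0.5082 / 0.4416
Exactly, OR = (31 * 77) / (61 * 34) = 2387 / 2074
OR = 1.1509

1.1509


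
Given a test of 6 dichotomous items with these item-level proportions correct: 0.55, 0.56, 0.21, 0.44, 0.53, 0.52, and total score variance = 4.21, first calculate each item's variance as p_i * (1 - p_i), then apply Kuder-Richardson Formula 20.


For each item, compute p_i * q_i:
  Item 1: 0.55 * 0.45 = 0.2475
  Item 2: 0.56 * 0.44 = 0.2464
  Item 3: 0.21 * 0.79 = 0.1659
  Item 4: 0.44 * 0.56 = 0.2464
  Item 5: 0.53 * 0.47 = 0.2491
  Item 6: 0.52 * 0.48 = 0.2496
Sum(p_i * q_i) = 0.2475 + 0.2464 + 0.1659 + 0.2464 + 0.2491 + 0.2496 = 1.4049
KR-20 = (k/(k-1)) * (1 - Sum(p_i*q_i) / Var_total)
= (6/5) * (1 - 1.4049/4.21)
= 1.2 * 0.6663
KR-20 = 0.7996

0.7996
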